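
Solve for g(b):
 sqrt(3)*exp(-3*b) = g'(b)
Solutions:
 g(b) = C1 - sqrt(3)*exp(-3*b)/3


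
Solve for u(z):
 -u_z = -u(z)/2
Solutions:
 u(z) = C1*exp(z/2)


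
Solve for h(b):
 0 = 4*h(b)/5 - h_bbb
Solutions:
 h(b) = C3*exp(10^(2/3)*b/5) + (C1*sin(10^(2/3)*sqrt(3)*b/10) + C2*cos(10^(2/3)*sqrt(3)*b/10))*exp(-10^(2/3)*b/10)


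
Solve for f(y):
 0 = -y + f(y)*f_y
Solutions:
 f(y) = -sqrt(C1 + y^2)
 f(y) = sqrt(C1 + y^2)


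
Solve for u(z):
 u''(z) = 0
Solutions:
 u(z) = C1 + C2*z


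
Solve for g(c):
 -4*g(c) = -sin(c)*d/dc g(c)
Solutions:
 g(c) = C1*(cos(c)^2 - 2*cos(c) + 1)/(cos(c)^2 + 2*cos(c) + 1)


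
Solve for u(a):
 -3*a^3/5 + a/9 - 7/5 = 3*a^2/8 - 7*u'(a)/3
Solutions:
 u(a) = C1 + 9*a^4/140 + 3*a^3/56 - a^2/42 + 3*a/5


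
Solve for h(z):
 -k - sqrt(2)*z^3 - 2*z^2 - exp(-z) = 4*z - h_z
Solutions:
 h(z) = C1 + k*z + sqrt(2)*z^4/4 + 2*z^3/3 + 2*z^2 - exp(-z)


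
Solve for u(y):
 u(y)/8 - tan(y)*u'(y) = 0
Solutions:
 u(y) = C1*sin(y)^(1/8)


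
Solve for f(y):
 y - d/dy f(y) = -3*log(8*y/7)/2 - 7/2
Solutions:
 f(y) = C1 + y^2/2 + 3*y*log(y)/2 - 2*y*log(7) + y*log(14)/2 + 2*y + 4*y*log(2)


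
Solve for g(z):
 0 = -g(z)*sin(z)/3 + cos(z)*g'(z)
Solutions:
 g(z) = C1/cos(z)^(1/3)


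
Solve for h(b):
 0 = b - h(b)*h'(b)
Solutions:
 h(b) = -sqrt(C1 + b^2)
 h(b) = sqrt(C1 + b^2)


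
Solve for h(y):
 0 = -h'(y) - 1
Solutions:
 h(y) = C1 - y


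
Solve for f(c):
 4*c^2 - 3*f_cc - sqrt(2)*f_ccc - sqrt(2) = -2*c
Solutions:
 f(c) = C1 + C2*c + C3*exp(-3*sqrt(2)*c/2) + c^4/9 + c^3*(3 - 4*sqrt(2))/27 + c^2*(16 - 15*sqrt(2))/54


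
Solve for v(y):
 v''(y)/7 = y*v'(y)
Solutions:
 v(y) = C1 + C2*erfi(sqrt(14)*y/2)


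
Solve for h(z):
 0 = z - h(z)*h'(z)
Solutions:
 h(z) = -sqrt(C1 + z^2)
 h(z) = sqrt(C1 + z^2)


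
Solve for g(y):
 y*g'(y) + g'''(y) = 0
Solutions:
 g(y) = C1 + Integral(C2*airyai(-y) + C3*airybi(-y), y)


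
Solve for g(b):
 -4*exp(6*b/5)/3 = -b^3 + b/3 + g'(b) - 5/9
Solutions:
 g(b) = C1 + b^4/4 - b^2/6 + 5*b/9 - 10*exp(6*b/5)/9


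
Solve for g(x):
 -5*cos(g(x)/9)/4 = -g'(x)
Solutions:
 -5*x/4 - 9*log(sin(g(x)/9) - 1)/2 + 9*log(sin(g(x)/9) + 1)/2 = C1


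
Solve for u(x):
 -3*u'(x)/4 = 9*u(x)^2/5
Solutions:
 u(x) = 5/(C1 + 12*x)


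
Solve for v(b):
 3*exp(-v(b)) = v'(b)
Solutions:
 v(b) = log(C1 + 3*b)


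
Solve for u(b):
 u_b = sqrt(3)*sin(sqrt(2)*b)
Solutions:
 u(b) = C1 - sqrt(6)*cos(sqrt(2)*b)/2


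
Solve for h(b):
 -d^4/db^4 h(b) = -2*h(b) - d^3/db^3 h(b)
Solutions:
 h(b) = C1*exp(b*(-(17 + 3*sqrt(33))^(1/3) + 2/(17 + 3*sqrt(33))^(1/3) + 4)/6)*sin(sqrt(3)*b*(2/(17 + 3*sqrt(33))^(1/3) + (17 + 3*sqrt(33))^(1/3))/6) + C2*exp(b*(-(17 + 3*sqrt(33))^(1/3) + 2/(17 + 3*sqrt(33))^(1/3) + 4)/6)*cos(sqrt(3)*b*(2/(17 + 3*sqrt(33))^(1/3) + (17 + 3*sqrt(33))^(1/3))/6) + C3*exp(-b) + C4*exp(b*(-2/(17 + 3*sqrt(33))^(1/3) + 2 + (17 + 3*sqrt(33))^(1/3))/3)


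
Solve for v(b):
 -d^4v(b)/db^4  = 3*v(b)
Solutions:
 v(b) = (C1*sin(sqrt(2)*3^(1/4)*b/2) + C2*cos(sqrt(2)*3^(1/4)*b/2))*exp(-sqrt(2)*3^(1/4)*b/2) + (C3*sin(sqrt(2)*3^(1/4)*b/2) + C4*cos(sqrt(2)*3^(1/4)*b/2))*exp(sqrt(2)*3^(1/4)*b/2)


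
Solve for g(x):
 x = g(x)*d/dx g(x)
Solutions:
 g(x) = -sqrt(C1 + x^2)
 g(x) = sqrt(C1 + x^2)


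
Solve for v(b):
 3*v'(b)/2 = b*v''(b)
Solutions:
 v(b) = C1 + C2*b^(5/2)


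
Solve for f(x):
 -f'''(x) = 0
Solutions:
 f(x) = C1 + C2*x + C3*x^2


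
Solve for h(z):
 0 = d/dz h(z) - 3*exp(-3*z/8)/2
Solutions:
 h(z) = C1 - 4*exp(-3*z/8)


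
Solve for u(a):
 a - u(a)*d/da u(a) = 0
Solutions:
 u(a) = -sqrt(C1 + a^2)
 u(a) = sqrt(C1 + a^2)


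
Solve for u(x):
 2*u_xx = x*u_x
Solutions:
 u(x) = C1 + C2*erfi(x/2)


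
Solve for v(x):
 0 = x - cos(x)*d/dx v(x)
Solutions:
 v(x) = C1 + Integral(x/cos(x), x)


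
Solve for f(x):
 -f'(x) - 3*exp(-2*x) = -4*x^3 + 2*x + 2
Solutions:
 f(x) = C1 + x^4 - x^2 - 2*x + 3*exp(-2*x)/2


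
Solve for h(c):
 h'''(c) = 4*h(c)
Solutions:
 h(c) = C3*exp(2^(2/3)*c) + (C1*sin(2^(2/3)*sqrt(3)*c/2) + C2*cos(2^(2/3)*sqrt(3)*c/2))*exp(-2^(2/3)*c/2)


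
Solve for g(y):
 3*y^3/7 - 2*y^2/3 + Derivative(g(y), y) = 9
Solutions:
 g(y) = C1 - 3*y^4/28 + 2*y^3/9 + 9*y


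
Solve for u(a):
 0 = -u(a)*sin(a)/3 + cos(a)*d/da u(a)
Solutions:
 u(a) = C1/cos(a)^(1/3)


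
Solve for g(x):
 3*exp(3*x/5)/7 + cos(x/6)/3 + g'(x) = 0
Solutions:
 g(x) = C1 - 5*exp(3*x/5)/7 - 2*sin(x/6)


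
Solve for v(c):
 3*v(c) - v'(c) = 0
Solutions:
 v(c) = C1*exp(3*c)


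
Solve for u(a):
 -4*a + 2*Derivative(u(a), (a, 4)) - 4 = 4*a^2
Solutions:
 u(a) = C1 + C2*a + C3*a^2 + C4*a^3 + a^6/180 + a^5/60 + a^4/12


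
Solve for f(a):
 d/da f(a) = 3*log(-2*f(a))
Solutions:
 -Integral(1/(log(-_y) + log(2)), (_y, f(a)))/3 = C1 - a


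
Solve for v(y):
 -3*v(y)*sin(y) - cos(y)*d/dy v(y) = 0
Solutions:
 v(y) = C1*cos(y)^3


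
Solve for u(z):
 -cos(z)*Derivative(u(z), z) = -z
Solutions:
 u(z) = C1 + Integral(z/cos(z), z)


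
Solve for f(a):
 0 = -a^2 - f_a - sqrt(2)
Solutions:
 f(a) = C1 - a^3/3 - sqrt(2)*a


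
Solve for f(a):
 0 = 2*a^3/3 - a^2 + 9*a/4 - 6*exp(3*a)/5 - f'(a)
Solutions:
 f(a) = C1 + a^4/6 - a^3/3 + 9*a^2/8 - 2*exp(3*a)/5


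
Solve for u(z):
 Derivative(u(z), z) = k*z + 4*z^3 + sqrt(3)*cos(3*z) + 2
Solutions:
 u(z) = C1 + k*z^2/2 + z^4 + 2*z + sqrt(3)*sin(3*z)/3


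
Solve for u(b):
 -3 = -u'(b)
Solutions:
 u(b) = C1 + 3*b


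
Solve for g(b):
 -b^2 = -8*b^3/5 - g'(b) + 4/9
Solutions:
 g(b) = C1 - 2*b^4/5 + b^3/3 + 4*b/9


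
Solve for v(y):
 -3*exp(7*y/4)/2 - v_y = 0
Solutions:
 v(y) = C1 - 6*exp(7*y/4)/7


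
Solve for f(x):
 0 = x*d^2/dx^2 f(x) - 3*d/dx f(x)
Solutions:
 f(x) = C1 + C2*x^4


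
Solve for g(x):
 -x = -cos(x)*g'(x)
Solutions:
 g(x) = C1 + Integral(x/cos(x), x)


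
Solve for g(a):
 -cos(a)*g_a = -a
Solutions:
 g(a) = C1 + Integral(a/cos(a), a)


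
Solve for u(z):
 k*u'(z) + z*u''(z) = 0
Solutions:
 u(z) = C1 + z^(1 - re(k))*(C2*sin(log(z)*Abs(im(k))) + C3*cos(log(z)*im(k)))


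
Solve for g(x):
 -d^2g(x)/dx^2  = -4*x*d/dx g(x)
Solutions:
 g(x) = C1 + C2*erfi(sqrt(2)*x)


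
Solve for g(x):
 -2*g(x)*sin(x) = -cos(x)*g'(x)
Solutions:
 g(x) = C1/cos(x)^2


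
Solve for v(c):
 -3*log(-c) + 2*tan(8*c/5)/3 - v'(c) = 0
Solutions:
 v(c) = C1 - 3*c*log(-c) + 3*c - 5*log(cos(8*c/5))/12


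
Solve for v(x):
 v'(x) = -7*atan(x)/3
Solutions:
 v(x) = C1 - 7*x*atan(x)/3 + 7*log(x^2 + 1)/6


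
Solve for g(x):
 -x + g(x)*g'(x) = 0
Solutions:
 g(x) = -sqrt(C1 + x^2)
 g(x) = sqrt(C1 + x^2)


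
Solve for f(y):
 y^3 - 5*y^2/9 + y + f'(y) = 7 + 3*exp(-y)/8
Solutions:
 f(y) = C1 - y^4/4 + 5*y^3/27 - y^2/2 + 7*y - 3*exp(-y)/8


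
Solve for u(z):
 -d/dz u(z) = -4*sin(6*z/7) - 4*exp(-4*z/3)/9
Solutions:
 u(z) = C1 - 14*cos(6*z/7)/3 - exp(-4*z/3)/3


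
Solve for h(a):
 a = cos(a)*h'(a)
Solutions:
 h(a) = C1 + Integral(a/cos(a), a)


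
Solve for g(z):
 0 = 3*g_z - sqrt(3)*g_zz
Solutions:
 g(z) = C1 + C2*exp(sqrt(3)*z)


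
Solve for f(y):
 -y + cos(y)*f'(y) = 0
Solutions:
 f(y) = C1 + Integral(y/cos(y), y)


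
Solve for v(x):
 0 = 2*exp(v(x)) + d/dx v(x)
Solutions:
 v(x) = log(1/(C1 + 2*x))


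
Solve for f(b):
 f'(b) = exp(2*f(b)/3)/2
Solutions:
 f(b) = 3*log(-sqrt(-1/(C1 + b))) + 3*log(3)/2
 f(b) = 3*log(-1/(C1 + b))/2 + 3*log(3)/2


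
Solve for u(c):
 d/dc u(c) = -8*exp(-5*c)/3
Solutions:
 u(c) = C1 + 8*exp(-5*c)/15


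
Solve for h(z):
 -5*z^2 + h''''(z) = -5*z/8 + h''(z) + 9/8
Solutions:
 h(z) = C1 + C2*z + C3*exp(-z) + C4*exp(z) - 5*z^4/12 + 5*z^3/48 - 89*z^2/16


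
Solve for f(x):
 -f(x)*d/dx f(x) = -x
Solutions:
 f(x) = -sqrt(C1 + x^2)
 f(x) = sqrt(C1 + x^2)


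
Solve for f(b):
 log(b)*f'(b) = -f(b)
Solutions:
 f(b) = C1*exp(-li(b))


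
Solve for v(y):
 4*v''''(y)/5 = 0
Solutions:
 v(y) = C1 + C2*y + C3*y^2 + C4*y^3


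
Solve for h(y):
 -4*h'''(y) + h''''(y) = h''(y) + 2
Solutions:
 h(y) = C1 + C2*y + C3*exp(y*(2 - sqrt(5))) + C4*exp(y*(2 + sqrt(5))) - y^2


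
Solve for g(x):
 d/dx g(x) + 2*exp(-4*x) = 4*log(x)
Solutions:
 g(x) = C1 + 4*x*log(x) - 4*x + exp(-4*x)/2


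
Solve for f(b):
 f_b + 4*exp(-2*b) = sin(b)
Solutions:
 f(b) = C1 - cos(b) + 2*exp(-2*b)


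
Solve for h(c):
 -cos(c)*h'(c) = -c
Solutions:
 h(c) = C1 + Integral(c/cos(c), c)


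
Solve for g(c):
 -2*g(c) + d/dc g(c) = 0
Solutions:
 g(c) = C1*exp(2*c)


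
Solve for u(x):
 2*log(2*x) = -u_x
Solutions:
 u(x) = C1 - 2*x*log(x) - x*log(4) + 2*x


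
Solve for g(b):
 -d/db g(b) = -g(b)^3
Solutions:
 g(b) = -sqrt(2)*sqrt(-1/(C1 + b))/2
 g(b) = sqrt(2)*sqrt(-1/(C1 + b))/2


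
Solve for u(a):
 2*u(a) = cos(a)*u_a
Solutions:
 u(a) = C1*(sin(a) + 1)/(sin(a) - 1)


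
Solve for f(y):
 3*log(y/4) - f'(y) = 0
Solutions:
 f(y) = C1 + 3*y*log(y) - y*log(64) - 3*y


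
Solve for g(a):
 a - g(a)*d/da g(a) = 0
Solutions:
 g(a) = -sqrt(C1 + a^2)
 g(a) = sqrt(C1 + a^2)


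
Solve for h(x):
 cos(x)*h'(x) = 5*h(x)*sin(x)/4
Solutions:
 h(x) = C1/cos(x)^(5/4)


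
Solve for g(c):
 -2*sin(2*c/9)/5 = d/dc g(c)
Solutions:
 g(c) = C1 + 9*cos(2*c/9)/5


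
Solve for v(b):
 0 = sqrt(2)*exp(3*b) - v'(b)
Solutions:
 v(b) = C1 + sqrt(2)*exp(3*b)/3


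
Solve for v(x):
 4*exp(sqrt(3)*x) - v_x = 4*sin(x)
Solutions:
 v(x) = C1 + 4*sqrt(3)*exp(sqrt(3)*x)/3 + 4*cos(x)


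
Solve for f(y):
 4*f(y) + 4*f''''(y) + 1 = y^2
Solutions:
 f(y) = y^2/4 + (C1*sin(sqrt(2)*y/2) + C2*cos(sqrt(2)*y/2))*exp(-sqrt(2)*y/2) + (C3*sin(sqrt(2)*y/2) + C4*cos(sqrt(2)*y/2))*exp(sqrt(2)*y/2) - 1/4


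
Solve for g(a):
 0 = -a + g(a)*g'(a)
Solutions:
 g(a) = -sqrt(C1 + a^2)
 g(a) = sqrt(C1 + a^2)


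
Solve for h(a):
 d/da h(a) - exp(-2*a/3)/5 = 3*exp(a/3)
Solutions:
 h(a) = C1 + 9*exp(a/3) - 3*exp(-2*a/3)/10


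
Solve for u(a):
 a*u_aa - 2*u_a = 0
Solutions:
 u(a) = C1 + C2*a^3


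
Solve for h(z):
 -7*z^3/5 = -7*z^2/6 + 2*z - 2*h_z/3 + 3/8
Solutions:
 h(z) = C1 + 21*z^4/40 - 7*z^3/12 + 3*z^2/2 + 9*z/16


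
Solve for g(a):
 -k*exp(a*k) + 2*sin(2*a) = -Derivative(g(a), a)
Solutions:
 g(a) = C1 + exp(a*k) + cos(2*a)


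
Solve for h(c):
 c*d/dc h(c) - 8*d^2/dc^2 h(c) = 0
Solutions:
 h(c) = C1 + C2*erfi(c/4)


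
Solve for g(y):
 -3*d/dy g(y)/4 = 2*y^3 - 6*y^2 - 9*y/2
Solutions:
 g(y) = C1 - 2*y^4/3 + 8*y^3/3 + 3*y^2


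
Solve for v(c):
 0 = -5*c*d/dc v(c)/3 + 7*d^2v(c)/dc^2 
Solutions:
 v(c) = C1 + C2*erfi(sqrt(210)*c/42)


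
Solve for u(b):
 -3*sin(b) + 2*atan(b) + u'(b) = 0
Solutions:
 u(b) = C1 - 2*b*atan(b) + log(b^2 + 1) - 3*cos(b)


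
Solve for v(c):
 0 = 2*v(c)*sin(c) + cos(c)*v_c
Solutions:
 v(c) = C1*cos(c)^2


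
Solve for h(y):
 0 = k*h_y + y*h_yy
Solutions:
 h(y) = C1 + y^(1 - re(k))*(C2*sin(log(y)*Abs(im(k))) + C3*cos(log(y)*im(k)))


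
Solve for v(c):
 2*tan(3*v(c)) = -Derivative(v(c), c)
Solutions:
 v(c) = -asin(C1*exp(-6*c))/3 + pi/3
 v(c) = asin(C1*exp(-6*c))/3


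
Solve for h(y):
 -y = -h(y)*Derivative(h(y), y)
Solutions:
 h(y) = -sqrt(C1 + y^2)
 h(y) = sqrt(C1 + y^2)


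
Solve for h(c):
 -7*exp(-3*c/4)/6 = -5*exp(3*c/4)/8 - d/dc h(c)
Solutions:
 h(c) = C1 - 5*exp(3*c/4)/6 - 14*exp(-3*c/4)/9


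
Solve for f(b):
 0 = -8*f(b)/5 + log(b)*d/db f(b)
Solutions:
 f(b) = C1*exp(8*li(b)/5)


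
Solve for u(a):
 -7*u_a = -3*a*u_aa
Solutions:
 u(a) = C1 + C2*a^(10/3)


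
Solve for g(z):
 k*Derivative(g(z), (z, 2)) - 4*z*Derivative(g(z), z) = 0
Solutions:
 g(z) = C1 + C2*erf(sqrt(2)*z*sqrt(-1/k))/sqrt(-1/k)


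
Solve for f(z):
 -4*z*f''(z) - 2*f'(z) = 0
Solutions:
 f(z) = C1 + C2*sqrt(z)


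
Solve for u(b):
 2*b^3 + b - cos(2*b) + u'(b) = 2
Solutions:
 u(b) = C1 - b^4/2 - b^2/2 + 2*b + sin(2*b)/2


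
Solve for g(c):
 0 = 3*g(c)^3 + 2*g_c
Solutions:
 g(c) = -sqrt(-1/(C1 - 3*c))
 g(c) = sqrt(-1/(C1 - 3*c))


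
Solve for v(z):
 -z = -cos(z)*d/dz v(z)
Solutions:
 v(z) = C1 + Integral(z/cos(z), z)


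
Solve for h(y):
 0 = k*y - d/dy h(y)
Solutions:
 h(y) = C1 + k*y^2/2


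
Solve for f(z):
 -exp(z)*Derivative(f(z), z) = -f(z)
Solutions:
 f(z) = C1*exp(-exp(-z))


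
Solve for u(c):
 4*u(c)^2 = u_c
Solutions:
 u(c) = -1/(C1 + 4*c)


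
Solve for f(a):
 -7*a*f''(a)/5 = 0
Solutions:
 f(a) = C1 + C2*a


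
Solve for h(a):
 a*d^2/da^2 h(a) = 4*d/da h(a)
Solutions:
 h(a) = C1 + C2*a^5


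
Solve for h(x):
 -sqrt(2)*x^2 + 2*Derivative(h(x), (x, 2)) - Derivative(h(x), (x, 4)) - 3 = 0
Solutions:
 h(x) = C1 + C2*x + C3*exp(-sqrt(2)*x) + C4*exp(sqrt(2)*x) + sqrt(2)*x^4/24 + x^2*(sqrt(2) + 3)/4


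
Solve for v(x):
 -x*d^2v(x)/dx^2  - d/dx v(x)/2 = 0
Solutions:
 v(x) = C1 + C2*sqrt(x)


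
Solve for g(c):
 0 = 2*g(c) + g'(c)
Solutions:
 g(c) = C1*exp(-2*c)


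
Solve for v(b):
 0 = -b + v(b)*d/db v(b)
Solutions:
 v(b) = -sqrt(C1 + b^2)
 v(b) = sqrt(C1 + b^2)


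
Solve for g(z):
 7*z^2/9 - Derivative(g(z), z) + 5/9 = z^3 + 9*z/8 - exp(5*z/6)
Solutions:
 g(z) = C1 - z^4/4 + 7*z^3/27 - 9*z^2/16 + 5*z/9 + 6*exp(5*z/6)/5


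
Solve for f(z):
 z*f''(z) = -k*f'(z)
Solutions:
 f(z) = C1 + z^(1 - re(k))*(C2*sin(log(z)*Abs(im(k))) + C3*cos(log(z)*im(k)))


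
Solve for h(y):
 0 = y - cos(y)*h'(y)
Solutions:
 h(y) = C1 + Integral(y/cos(y), y)


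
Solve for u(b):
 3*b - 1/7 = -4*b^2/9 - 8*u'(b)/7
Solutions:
 u(b) = C1 - 7*b^3/54 - 21*b^2/16 + b/8


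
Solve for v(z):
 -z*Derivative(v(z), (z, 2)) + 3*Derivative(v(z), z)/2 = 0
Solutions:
 v(z) = C1 + C2*z^(5/2)


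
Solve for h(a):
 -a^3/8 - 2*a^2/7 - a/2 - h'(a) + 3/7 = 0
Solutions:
 h(a) = C1 - a^4/32 - 2*a^3/21 - a^2/4 + 3*a/7


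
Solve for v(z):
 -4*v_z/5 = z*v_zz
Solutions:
 v(z) = C1 + C2*z^(1/5)


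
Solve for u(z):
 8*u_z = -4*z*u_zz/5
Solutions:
 u(z) = C1 + C2/z^9


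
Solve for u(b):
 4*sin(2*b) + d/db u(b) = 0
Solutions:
 u(b) = C1 + 2*cos(2*b)


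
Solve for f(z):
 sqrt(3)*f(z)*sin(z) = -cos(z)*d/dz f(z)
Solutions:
 f(z) = C1*cos(z)^(sqrt(3))


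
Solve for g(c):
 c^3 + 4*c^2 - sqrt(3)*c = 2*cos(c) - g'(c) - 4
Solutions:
 g(c) = C1 - c^4/4 - 4*c^3/3 + sqrt(3)*c^2/2 - 4*c + 2*sin(c)


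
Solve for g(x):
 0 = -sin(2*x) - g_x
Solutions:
 g(x) = C1 + cos(2*x)/2


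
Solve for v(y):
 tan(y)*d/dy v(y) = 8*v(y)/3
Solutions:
 v(y) = C1*sin(y)^(8/3)


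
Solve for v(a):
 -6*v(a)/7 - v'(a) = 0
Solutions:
 v(a) = C1*exp(-6*a/7)


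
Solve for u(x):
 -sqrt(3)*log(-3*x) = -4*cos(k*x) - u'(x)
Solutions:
 u(x) = C1 + sqrt(3)*x*(log(-x) - 1) + sqrt(3)*x*log(3) - 4*Piecewise((sin(k*x)/k, Ne(k, 0)), (x, True))


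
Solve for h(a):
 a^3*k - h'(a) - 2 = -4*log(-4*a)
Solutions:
 h(a) = C1 + a^4*k/4 + 4*a*log(-a) + 2*a*(-3 + 4*log(2))


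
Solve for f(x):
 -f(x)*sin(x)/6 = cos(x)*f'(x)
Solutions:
 f(x) = C1*cos(x)^(1/6)


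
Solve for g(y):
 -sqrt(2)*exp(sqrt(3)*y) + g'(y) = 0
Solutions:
 g(y) = C1 + sqrt(6)*exp(sqrt(3)*y)/3


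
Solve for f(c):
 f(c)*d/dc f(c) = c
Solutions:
 f(c) = -sqrt(C1 + c^2)
 f(c) = sqrt(C1 + c^2)


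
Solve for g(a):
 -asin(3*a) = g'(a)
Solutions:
 g(a) = C1 - a*asin(3*a) - sqrt(1 - 9*a^2)/3


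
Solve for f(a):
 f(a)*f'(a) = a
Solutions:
 f(a) = -sqrt(C1 + a^2)
 f(a) = sqrt(C1 + a^2)


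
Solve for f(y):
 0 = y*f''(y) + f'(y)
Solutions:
 f(y) = C1 + C2*log(y)


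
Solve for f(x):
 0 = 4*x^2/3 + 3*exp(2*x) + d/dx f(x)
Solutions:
 f(x) = C1 - 4*x^3/9 - 3*exp(2*x)/2


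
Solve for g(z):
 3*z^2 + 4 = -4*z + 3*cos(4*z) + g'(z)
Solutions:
 g(z) = C1 + z^3 + 2*z^2 + 4*z - 3*sin(4*z)/4


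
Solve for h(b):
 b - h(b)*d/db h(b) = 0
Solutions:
 h(b) = -sqrt(C1 + b^2)
 h(b) = sqrt(C1 + b^2)


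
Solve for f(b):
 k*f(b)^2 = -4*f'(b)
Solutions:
 f(b) = 4/(C1 + b*k)


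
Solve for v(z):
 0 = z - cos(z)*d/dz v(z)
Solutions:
 v(z) = C1 + Integral(z/cos(z), z)


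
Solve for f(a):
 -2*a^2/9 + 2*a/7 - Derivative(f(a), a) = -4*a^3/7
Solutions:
 f(a) = C1 + a^4/7 - 2*a^3/27 + a^2/7


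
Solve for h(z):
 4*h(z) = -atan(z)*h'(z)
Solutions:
 h(z) = C1*exp(-4*Integral(1/atan(z), z))


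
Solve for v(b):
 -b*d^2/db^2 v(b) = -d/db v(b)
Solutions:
 v(b) = C1 + C2*b^2


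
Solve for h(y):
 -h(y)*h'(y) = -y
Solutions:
 h(y) = -sqrt(C1 + y^2)
 h(y) = sqrt(C1 + y^2)


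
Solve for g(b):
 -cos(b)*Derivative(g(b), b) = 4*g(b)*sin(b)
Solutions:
 g(b) = C1*cos(b)^4


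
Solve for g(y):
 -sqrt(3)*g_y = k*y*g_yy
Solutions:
 g(y) = C1 + y^(((re(k) - sqrt(3))*re(k) + im(k)^2)/(re(k)^2 + im(k)^2))*(C2*sin(sqrt(3)*log(y)*Abs(im(k))/(re(k)^2 + im(k)^2)) + C3*cos(sqrt(3)*log(y)*im(k)/(re(k)^2 + im(k)^2)))


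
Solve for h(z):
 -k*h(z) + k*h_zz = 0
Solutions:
 h(z) = C1*exp(-z) + C2*exp(z)


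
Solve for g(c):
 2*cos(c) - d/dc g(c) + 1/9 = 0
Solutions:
 g(c) = C1 + c/9 + 2*sin(c)


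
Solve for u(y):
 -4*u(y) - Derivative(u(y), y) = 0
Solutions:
 u(y) = C1*exp(-4*y)


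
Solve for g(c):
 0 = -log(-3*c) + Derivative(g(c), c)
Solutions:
 g(c) = C1 + c*log(-c) + c*(-1 + log(3))


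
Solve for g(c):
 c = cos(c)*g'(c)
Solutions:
 g(c) = C1 + Integral(c/cos(c), c)


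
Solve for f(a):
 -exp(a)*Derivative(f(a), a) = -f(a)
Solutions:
 f(a) = C1*exp(-exp(-a))


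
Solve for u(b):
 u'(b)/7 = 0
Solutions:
 u(b) = C1


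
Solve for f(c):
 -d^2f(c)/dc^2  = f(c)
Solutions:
 f(c) = C1*sin(c) + C2*cos(c)


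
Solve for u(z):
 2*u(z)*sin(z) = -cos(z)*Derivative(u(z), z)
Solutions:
 u(z) = C1*cos(z)^2


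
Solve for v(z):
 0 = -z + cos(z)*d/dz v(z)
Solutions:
 v(z) = C1 + Integral(z/cos(z), z)


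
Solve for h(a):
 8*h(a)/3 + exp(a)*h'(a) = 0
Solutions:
 h(a) = C1*exp(8*exp(-a)/3)


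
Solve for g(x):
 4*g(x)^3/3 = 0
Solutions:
 g(x) = 0


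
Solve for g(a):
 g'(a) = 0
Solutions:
 g(a) = C1


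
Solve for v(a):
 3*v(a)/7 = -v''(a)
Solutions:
 v(a) = C1*sin(sqrt(21)*a/7) + C2*cos(sqrt(21)*a/7)


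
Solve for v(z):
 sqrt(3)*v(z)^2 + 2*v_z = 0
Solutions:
 v(z) = 2/(C1 + sqrt(3)*z)


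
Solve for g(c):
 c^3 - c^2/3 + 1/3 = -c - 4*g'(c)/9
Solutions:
 g(c) = C1 - 9*c^4/16 + c^3/4 - 9*c^2/8 - 3*c/4


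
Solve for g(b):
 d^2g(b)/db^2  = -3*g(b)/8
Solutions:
 g(b) = C1*sin(sqrt(6)*b/4) + C2*cos(sqrt(6)*b/4)


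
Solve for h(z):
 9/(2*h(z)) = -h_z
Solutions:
 h(z) = -sqrt(C1 - 9*z)
 h(z) = sqrt(C1 - 9*z)


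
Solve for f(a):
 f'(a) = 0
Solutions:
 f(a) = C1


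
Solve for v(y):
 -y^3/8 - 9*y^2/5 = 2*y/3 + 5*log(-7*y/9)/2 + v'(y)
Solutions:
 v(y) = C1 - y^4/32 - 3*y^3/5 - y^2/3 - 5*y*log(-y)/2 + y*(-5*log(7)/2 + 5/2 + 5*log(3))


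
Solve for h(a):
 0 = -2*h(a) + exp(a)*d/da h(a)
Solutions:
 h(a) = C1*exp(-2*exp(-a))


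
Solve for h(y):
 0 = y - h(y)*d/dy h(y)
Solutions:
 h(y) = -sqrt(C1 + y^2)
 h(y) = sqrt(C1 + y^2)


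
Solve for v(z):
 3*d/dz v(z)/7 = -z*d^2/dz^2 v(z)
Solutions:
 v(z) = C1 + C2*z^(4/7)


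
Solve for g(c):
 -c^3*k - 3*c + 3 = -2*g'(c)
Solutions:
 g(c) = C1 + c^4*k/8 + 3*c^2/4 - 3*c/2


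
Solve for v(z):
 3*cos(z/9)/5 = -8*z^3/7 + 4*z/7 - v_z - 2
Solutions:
 v(z) = C1 - 2*z^4/7 + 2*z^2/7 - 2*z - 27*sin(z/9)/5


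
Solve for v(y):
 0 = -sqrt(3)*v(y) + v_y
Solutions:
 v(y) = C1*exp(sqrt(3)*y)


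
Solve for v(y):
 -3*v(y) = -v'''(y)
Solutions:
 v(y) = C3*exp(3^(1/3)*y) + (C1*sin(3^(5/6)*y/2) + C2*cos(3^(5/6)*y/2))*exp(-3^(1/3)*y/2)


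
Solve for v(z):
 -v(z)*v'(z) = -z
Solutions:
 v(z) = -sqrt(C1 + z^2)
 v(z) = sqrt(C1 + z^2)


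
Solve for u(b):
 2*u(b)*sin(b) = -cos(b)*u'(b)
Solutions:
 u(b) = C1*cos(b)^2


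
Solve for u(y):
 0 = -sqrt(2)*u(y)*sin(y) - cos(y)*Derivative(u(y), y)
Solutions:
 u(y) = C1*cos(y)^(sqrt(2))


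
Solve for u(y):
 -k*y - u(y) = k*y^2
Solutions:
 u(y) = k*y*(-y - 1)


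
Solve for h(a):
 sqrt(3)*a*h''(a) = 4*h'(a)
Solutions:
 h(a) = C1 + C2*a^(1 + 4*sqrt(3)/3)


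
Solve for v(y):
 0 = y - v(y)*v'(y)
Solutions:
 v(y) = -sqrt(C1 + y^2)
 v(y) = sqrt(C1 + y^2)


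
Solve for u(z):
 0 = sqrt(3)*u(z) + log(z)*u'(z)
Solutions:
 u(z) = C1*exp(-sqrt(3)*li(z))


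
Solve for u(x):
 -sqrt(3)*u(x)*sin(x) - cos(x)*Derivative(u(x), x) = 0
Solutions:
 u(x) = C1*cos(x)^(sqrt(3))


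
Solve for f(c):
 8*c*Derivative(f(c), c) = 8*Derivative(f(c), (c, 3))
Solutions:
 f(c) = C1 + Integral(C2*airyai(c) + C3*airybi(c), c)


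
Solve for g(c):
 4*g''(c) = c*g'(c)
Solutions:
 g(c) = C1 + C2*erfi(sqrt(2)*c/4)


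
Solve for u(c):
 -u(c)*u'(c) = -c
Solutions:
 u(c) = -sqrt(C1 + c^2)
 u(c) = sqrt(C1 + c^2)


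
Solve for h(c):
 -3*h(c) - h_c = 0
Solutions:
 h(c) = C1*exp(-3*c)


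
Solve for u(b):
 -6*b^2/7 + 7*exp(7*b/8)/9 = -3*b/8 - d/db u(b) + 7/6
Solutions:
 u(b) = C1 + 2*b^3/7 - 3*b^2/16 + 7*b/6 - 8*exp(7*b/8)/9


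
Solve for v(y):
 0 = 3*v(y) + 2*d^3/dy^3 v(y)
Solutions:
 v(y) = C3*exp(-2^(2/3)*3^(1/3)*y/2) + (C1*sin(2^(2/3)*3^(5/6)*y/4) + C2*cos(2^(2/3)*3^(5/6)*y/4))*exp(2^(2/3)*3^(1/3)*y/4)


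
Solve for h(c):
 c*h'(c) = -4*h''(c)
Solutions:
 h(c) = C1 + C2*erf(sqrt(2)*c/4)


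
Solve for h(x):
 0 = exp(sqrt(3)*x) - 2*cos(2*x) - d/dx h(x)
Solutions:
 h(x) = C1 + sqrt(3)*exp(sqrt(3)*x)/3 - sin(2*x)


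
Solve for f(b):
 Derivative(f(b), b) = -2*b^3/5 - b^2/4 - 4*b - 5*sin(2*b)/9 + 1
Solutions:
 f(b) = C1 - b^4/10 - b^3/12 - 2*b^2 + b + 5*cos(2*b)/18


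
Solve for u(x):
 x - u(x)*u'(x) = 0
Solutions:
 u(x) = -sqrt(C1 + x^2)
 u(x) = sqrt(C1 + x^2)


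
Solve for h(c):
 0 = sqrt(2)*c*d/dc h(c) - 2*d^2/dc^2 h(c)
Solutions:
 h(c) = C1 + C2*erfi(2^(1/4)*c/2)


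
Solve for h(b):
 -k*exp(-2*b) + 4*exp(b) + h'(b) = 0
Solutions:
 h(b) = C1 - k*exp(-2*b)/2 - 4*exp(b)


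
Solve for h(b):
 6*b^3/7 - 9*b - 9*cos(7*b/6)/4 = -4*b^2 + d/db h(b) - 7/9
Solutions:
 h(b) = C1 + 3*b^4/14 + 4*b^3/3 - 9*b^2/2 + 7*b/9 - 27*sin(7*b/6)/14


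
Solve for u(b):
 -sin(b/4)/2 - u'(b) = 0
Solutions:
 u(b) = C1 + 2*cos(b/4)


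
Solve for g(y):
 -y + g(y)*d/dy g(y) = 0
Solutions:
 g(y) = -sqrt(C1 + y^2)
 g(y) = sqrt(C1 + y^2)


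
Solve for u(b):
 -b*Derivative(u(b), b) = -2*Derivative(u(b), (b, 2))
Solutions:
 u(b) = C1 + C2*erfi(b/2)


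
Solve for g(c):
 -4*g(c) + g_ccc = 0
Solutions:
 g(c) = C3*exp(2^(2/3)*c) + (C1*sin(2^(2/3)*sqrt(3)*c/2) + C2*cos(2^(2/3)*sqrt(3)*c/2))*exp(-2^(2/3)*c/2)


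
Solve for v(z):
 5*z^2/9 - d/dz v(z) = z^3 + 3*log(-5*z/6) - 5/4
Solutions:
 v(z) = C1 - z^4/4 + 5*z^3/27 - 3*z*log(-z) + z*(-3*log(5) + 17/4 + 3*log(6))


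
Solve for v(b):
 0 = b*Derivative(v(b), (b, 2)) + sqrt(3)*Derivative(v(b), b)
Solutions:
 v(b) = C1 + C2*b^(1 - sqrt(3))


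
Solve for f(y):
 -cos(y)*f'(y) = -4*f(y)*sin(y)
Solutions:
 f(y) = C1/cos(y)^4


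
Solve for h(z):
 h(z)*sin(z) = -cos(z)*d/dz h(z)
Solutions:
 h(z) = C1*cos(z)


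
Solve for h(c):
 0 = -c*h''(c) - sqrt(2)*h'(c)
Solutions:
 h(c) = C1 + C2*c^(1 - sqrt(2))


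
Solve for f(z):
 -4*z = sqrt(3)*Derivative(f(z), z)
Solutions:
 f(z) = C1 - 2*sqrt(3)*z^2/3


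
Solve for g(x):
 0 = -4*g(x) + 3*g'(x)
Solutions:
 g(x) = C1*exp(4*x/3)


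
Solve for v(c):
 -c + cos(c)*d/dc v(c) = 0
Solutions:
 v(c) = C1 + Integral(c/cos(c), c)


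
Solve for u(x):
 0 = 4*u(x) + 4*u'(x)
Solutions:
 u(x) = C1*exp(-x)


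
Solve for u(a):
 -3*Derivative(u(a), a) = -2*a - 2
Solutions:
 u(a) = C1 + a^2/3 + 2*a/3


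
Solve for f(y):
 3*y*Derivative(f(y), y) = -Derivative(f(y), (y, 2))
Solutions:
 f(y) = C1 + C2*erf(sqrt(6)*y/2)


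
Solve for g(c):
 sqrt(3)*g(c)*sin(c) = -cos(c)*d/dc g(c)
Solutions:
 g(c) = C1*cos(c)^(sqrt(3))


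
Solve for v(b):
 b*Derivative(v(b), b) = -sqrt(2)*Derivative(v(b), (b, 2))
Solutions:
 v(b) = C1 + C2*erf(2^(1/4)*b/2)


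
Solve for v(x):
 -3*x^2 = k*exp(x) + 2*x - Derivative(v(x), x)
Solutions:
 v(x) = C1 + k*exp(x) + x^3 + x^2


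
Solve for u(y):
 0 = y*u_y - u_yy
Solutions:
 u(y) = C1 + C2*erfi(sqrt(2)*y/2)


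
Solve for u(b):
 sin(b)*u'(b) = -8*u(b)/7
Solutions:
 u(b) = C1*(cos(b) + 1)^(4/7)/(cos(b) - 1)^(4/7)


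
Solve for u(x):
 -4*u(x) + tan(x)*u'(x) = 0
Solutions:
 u(x) = C1*sin(x)^4


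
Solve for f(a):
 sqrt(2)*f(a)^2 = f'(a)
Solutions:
 f(a) = -1/(C1 + sqrt(2)*a)


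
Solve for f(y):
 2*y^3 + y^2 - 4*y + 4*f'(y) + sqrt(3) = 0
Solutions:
 f(y) = C1 - y^4/8 - y^3/12 + y^2/2 - sqrt(3)*y/4


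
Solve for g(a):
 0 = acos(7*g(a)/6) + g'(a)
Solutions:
 Integral(1/acos(7*_y/6), (_y, g(a))) = C1 - a


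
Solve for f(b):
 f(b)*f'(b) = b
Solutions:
 f(b) = -sqrt(C1 + b^2)
 f(b) = sqrt(C1 + b^2)


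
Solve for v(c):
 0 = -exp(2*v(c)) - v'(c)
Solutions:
 v(c) = log(-sqrt(-1/(C1 - c))) - log(2)/2
 v(c) = log(-1/(C1 - c))/2 - log(2)/2


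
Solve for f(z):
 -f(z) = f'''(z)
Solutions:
 f(z) = C3*exp(-z) + (C1*sin(sqrt(3)*z/2) + C2*cos(sqrt(3)*z/2))*exp(z/2)


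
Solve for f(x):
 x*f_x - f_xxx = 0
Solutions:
 f(x) = C1 + Integral(C2*airyai(x) + C3*airybi(x), x)


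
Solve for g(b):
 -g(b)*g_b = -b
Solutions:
 g(b) = -sqrt(C1 + b^2)
 g(b) = sqrt(C1 + b^2)


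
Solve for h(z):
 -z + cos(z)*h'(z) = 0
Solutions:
 h(z) = C1 + Integral(z/cos(z), z)


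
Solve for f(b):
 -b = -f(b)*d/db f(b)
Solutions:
 f(b) = -sqrt(C1 + b^2)
 f(b) = sqrt(C1 + b^2)


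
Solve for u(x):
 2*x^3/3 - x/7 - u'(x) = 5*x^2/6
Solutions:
 u(x) = C1 + x^4/6 - 5*x^3/18 - x^2/14


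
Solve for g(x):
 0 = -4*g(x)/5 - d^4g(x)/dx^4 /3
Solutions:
 g(x) = (C1*sin(3^(1/4)*5^(3/4)*x/5) + C2*cos(3^(1/4)*5^(3/4)*x/5))*exp(-3^(1/4)*5^(3/4)*x/5) + (C3*sin(3^(1/4)*5^(3/4)*x/5) + C4*cos(3^(1/4)*5^(3/4)*x/5))*exp(3^(1/4)*5^(3/4)*x/5)


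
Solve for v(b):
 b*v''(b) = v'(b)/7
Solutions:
 v(b) = C1 + C2*b^(8/7)


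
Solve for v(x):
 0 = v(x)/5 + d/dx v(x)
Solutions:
 v(x) = C1*exp(-x/5)


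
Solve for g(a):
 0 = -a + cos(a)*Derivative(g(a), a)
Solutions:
 g(a) = C1 + Integral(a/cos(a), a)


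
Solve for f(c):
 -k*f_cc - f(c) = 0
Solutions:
 f(c) = C1*exp(-c*sqrt(-1/k)) + C2*exp(c*sqrt(-1/k))


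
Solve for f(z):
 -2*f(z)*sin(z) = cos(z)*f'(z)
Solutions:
 f(z) = C1*cos(z)^2


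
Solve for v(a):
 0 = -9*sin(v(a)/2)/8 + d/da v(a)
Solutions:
 -9*a/8 + log(cos(v(a)/2) - 1) - log(cos(v(a)/2) + 1) = C1


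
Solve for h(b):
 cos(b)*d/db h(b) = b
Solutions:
 h(b) = C1 + Integral(b/cos(b), b)


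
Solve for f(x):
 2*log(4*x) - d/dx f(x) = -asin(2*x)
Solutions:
 f(x) = C1 + 2*x*log(x) + x*asin(2*x) - 2*x + 4*x*log(2) + sqrt(1 - 4*x^2)/2


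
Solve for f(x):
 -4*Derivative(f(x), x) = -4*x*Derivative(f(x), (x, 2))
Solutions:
 f(x) = C1 + C2*x^2


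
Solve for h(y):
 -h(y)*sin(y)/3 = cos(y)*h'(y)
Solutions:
 h(y) = C1*cos(y)^(1/3)


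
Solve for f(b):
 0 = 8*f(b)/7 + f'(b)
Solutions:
 f(b) = C1*exp(-8*b/7)


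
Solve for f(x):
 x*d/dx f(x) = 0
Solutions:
 f(x) = C1


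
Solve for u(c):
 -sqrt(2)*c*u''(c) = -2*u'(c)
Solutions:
 u(c) = C1 + C2*c^(1 + sqrt(2))


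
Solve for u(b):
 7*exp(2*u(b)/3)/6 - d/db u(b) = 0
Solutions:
 u(b) = 3*log(-sqrt(-1/(C1 + 7*b))) + 3*log(3)
 u(b) = 3*log(-1/(C1 + 7*b))/2 + 3*log(3)


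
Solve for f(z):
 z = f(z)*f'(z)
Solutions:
 f(z) = -sqrt(C1 + z^2)
 f(z) = sqrt(C1 + z^2)


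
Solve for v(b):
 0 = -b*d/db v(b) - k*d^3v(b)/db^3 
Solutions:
 v(b) = C1 + Integral(C2*airyai(b*(-1/k)^(1/3)) + C3*airybi(b*(-1/k)^(1/3)), b)


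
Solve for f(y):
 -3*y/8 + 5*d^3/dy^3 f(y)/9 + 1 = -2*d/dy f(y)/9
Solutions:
 f(y) = C1 + C2*sin(sqrt(10)*y/5) + C3*cos(sqrt(10)*y/5) + 27*y^2/32 - 9*y/2


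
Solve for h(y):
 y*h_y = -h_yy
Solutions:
 h(y) = C1 + C2*erf(sqrt(2)*y/2)


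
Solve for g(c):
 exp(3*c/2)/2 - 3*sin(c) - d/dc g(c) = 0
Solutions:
 g(c) = C1 + exp(3*c/2)/3 + 3*cos(c)


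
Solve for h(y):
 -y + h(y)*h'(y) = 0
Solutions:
 h(y) = -sqrt(C1 + y^2)
 h(y) = sqrt(C1 + y^2)


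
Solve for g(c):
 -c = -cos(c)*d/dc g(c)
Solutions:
 g(c) = C1 + Integral(c/cos(c), c)


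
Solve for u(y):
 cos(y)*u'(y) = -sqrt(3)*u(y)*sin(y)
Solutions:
 u(y) = C1*cos(y)^(sqrt(3))


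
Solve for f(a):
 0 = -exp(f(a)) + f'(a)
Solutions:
 f(a) = log(-1/(C1 + a))


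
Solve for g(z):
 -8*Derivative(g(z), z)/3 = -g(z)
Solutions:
 g(z) = C1*exp(3*z/8)


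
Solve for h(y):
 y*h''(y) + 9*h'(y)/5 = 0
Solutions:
 h(y) = C1 + C2/y^(4/5)


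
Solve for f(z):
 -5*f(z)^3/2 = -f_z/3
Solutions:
 f(z) = -sqrt(-1/(C1 + 15*z))
 f(z) = sqrt(-1/(C1 + 15*z))


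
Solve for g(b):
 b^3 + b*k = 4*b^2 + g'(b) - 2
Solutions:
 g(b) = C1 + b^4/4 - 4*b^3/3 + b^2*k/2 + 2*b


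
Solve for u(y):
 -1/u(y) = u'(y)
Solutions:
 u(y) = -sqrt(C1 - 2*y)
 u(y) = sqrt(C1 - 2*y)


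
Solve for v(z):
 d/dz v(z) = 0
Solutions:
 v(z) = C1


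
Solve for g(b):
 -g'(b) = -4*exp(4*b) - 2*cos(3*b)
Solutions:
 g(b) = C1 + exp(4*b) + 2*sin(3*b)/3


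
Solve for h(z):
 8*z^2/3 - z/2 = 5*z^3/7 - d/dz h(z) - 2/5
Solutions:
 h(z) = C1 + 5*z^4/28 - 8*z^3/9 + z^2/4 - 2*z/5


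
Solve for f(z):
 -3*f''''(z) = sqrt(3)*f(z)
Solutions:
 f(z) = (C1*sin(sqrt(2)*3^(7/8)*z/6) + C2*cos(sqrt(2)*3^(7/8)*z/6))*exp(-sqrt(2)*3^(7/8)*z/6) + (C3*sin(sqrt(2)*3^(7/8)*z/6) + C4*cos(sqrt(2)*3^(7/8)*z/6))*exp(sqrt(2)*3^(7/8)*z/6)


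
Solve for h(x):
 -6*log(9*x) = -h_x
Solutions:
 h(x) = C1 + 6*x*log(x) - 6*x + x*log(531441)


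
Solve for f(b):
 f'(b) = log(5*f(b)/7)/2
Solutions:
 -2*Integral(1/(log(_y) - log(7) + log(5)), (_y, f(b))) = C1 - b


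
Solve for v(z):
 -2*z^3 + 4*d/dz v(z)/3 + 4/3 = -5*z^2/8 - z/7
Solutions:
 v(z) = C1 + 3*z^4/8 - 5*z^3/32 - 3*z^2/56 - z


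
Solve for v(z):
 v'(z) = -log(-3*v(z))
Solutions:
 Integral(1/(log(-_y) + log(3)), (_y, v(z))) = C1 - z


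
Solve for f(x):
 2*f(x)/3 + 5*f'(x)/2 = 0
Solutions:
 f(x) = C1*exp(-4*x/15)


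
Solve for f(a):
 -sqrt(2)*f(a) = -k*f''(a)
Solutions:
 f(a) = C1*exp(-2^(1/4)*a*sqrt(1/k)) + C2*exp(2^(1/4)*a*sqrt(1/k))


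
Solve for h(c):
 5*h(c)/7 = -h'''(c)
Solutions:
 h(c) = C3*exp(-5^(1/3)*7^(2/3)*c/7) + (C1*sin(sqrt(3)*5^(1/3)*7^(2/3)*c/14) + C2*cos(sqrt(3)*5^(1/3)*7^(2/3)*c/14))*exp(5^(1/3)*7^(2/3)*c/14)


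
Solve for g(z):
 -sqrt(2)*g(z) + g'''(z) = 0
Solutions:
 g(z) = C3*exp(2^(1/6)*z) + (C1*sin(2^(1/6)*sqrt(3)*z/2) + C2*cos(2^(1/6)*sqrt(3)*z/2))*exp(-2^(1/6)*z/2)


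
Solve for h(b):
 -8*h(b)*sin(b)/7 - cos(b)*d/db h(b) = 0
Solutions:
 h(b) = C1*cos(b)^(8/7)


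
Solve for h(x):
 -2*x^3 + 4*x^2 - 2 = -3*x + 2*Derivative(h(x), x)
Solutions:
 h(x) = C1 - x^4/4 + 2*x^3/3 + 3*x^2/4 - x


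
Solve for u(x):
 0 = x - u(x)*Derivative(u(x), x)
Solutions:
 u(x) = -sqrt(C1 + x^2)
 u(x) = sqrt(C1 + x^2)


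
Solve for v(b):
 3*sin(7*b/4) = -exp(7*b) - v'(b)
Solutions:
 v(b) = C1 - exp(7*b)/7 + 12*cos(7*b/4)/7


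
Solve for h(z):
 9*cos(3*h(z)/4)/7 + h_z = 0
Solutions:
 9*z/7 - 2*log(sin(3*h(z)/4) - 1)/3 + 2*log(sin(3*h(z)/4) + 1)/3 = C1


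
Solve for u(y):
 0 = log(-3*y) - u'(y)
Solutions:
 u(y) = C1 + y*log(-y) + y*(-1 + log(3))


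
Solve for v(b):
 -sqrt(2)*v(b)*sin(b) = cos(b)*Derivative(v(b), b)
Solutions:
 v(b) = C1*cos(b)^(sqrt(2))


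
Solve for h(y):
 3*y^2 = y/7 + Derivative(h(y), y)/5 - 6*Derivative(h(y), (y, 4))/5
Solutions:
 h(y) = C1 + C4*exp(6^(2/3)*y/6) + 5*y^3 - 5*y^2/14 + (C2*sin(2^(2/3)*3^(1/6)*y/4) + C3*cos(2^(2/3)*3^(1/6)*y/4))*exp(-6^(2/3)*y/12)


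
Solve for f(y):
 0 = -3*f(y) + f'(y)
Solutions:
 f(y) = C1*exp(3*y)


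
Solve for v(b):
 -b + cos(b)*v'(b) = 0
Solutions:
 v(b) = C1 + Integral(b/cos(b), b)


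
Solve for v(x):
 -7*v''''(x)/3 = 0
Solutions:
 v(x) = C1 + C2*x + C3*x^2 + C4*x^3


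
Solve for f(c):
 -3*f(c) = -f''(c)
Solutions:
 f(c) = C1*exp(-sqrt(3)*c) + C2*exp(sqrt(3)*c)


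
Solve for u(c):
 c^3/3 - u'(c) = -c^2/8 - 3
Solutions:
 u(c) = C1 + c^4/12 + c^3/24 + 3*c


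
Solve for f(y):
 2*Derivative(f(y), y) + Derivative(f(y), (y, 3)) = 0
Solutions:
 f(y) = C1 + C2*sin(sqrt(2)*y) + C3*cos(sqrt(2)*y)


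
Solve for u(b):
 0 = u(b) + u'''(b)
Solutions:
 u(b) = C3*exp(-b) + (C1*sin(sqrt(3)*b/2) + C2*cos(sqrt(3)*b/2))*exp(b/2)


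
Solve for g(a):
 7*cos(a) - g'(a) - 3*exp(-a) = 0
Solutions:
 g(a) = C1 + 7*sin(a) + 3*exp(-a)


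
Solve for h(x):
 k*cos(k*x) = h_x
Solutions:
 h(x) = C1 + sin(k*x)


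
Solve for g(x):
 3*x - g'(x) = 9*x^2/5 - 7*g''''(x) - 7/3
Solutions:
 g(x) = C1 + C4*exp(7^(2/3)*x/7) - 3*x^3/5 + 3*x^2/2 + 7*x/3 + (C2*sin(sqrt(3)*7^(2/3)*x/14) + C3*cos(sqrt(3)*7^(2/3)*x/14))*exp(-7^(2/3)*x/14)


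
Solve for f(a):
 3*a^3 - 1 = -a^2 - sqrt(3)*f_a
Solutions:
 f(a) = C1 - sqrt(3)*a^4/4 - sqrt(3)*a^3/9 + sqrt(3)*a/3


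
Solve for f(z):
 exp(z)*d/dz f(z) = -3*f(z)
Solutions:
 f(z) = C1*exp(3*exp(-z))


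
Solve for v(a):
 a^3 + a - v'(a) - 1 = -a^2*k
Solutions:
 v(a) = C1 + a^4/4 + a^3*k/3 + a^2/2 - a


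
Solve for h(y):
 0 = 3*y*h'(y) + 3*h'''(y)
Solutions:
 h(y) = C1 + Integral(C2*airyai(-y) + C3*airybi(-y), y)


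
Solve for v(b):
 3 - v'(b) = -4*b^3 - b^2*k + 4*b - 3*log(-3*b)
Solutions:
 v(b) = C1 + b^4 + b^3*k/3 - 2*b^2 + 3*b*log(-b) + 3*b*log(3)


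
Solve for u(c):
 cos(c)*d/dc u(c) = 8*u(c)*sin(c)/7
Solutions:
 u(c) = C1/cos(c)^(8/7)


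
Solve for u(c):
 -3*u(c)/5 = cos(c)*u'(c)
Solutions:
 u(c) = C1*(sin(c) - 1)^(3/10)/(sin(c) + 1)^(3/10)


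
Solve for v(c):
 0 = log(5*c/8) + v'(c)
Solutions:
 v(c) = C1 - c*log(c) + c*log(8/5) + c


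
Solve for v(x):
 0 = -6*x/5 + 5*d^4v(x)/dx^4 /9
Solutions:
 v(x) = C1 + C2*x + C3*x^2 + C4*x^3 + 9*x^5/500


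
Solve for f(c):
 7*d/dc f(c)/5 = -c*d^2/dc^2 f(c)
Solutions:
 f(c) = C1 + C2/c^(2/5)


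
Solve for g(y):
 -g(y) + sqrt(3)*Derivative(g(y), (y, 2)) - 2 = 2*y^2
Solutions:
 g(y) = C1*exp(-3^(3/4)*y/3) + C2*exp(3^(3/4)*y/3) - 2*y^2 - 4*sqrt(3) - 2


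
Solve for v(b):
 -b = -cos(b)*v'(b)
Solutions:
 v(b) = C1 + Integral(b/cos(b), b)


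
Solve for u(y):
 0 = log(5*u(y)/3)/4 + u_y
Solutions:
 -4*Integral(1/(-log(_y) - log(5) + log(3)), (_y, u(y))) = C1 - y


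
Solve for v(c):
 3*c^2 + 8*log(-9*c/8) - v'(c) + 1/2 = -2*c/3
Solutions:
 v(c) = C1 + c^3 + c^2/3 + 8*c*log(-c) + c*(-24*log(2) - 15/2 + 16*log(3))


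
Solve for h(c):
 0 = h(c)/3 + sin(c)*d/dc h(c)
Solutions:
 h(c) = C1*(cos(c) + 1)^(1/6)/(cos(c) - 1)^(1/6)


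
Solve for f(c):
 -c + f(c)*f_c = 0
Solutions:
 f(c) = -sqrt(C1 + c^2)
 f(c) = sqrt(C1 + c^2)


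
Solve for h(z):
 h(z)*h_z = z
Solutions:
 h(z) = -sqrt(C1 + z^2)
 h(z) = sqrt(C1 + z^2)


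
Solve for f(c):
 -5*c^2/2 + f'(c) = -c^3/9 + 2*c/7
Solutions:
 f(c) = C1 - c^4/36 + 5*c^3/6 + c^2/7


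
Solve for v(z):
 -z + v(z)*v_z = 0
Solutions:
 v(z) = -sqrt(C1 + z^2)
 v(z) = sqrt(C1 + z^2)


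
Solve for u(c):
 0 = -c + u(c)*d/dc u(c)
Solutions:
 u(c) = -sqrt(C1 + c^2)
 u(c) = sqrt(C1 + c^2)


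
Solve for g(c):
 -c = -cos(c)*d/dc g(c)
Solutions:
 g(c) = C1 + Integral(c/cos(c), c)


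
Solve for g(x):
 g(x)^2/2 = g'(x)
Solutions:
 g(x) = -2/(C1 + x)


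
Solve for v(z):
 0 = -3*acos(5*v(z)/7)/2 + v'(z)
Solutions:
 Integral(1/acos(5*_y/7), (_y, v(z))) = C1 + 3*z/2


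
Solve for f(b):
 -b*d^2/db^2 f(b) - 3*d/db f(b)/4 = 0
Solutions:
 f(b) = C1 + C2*b^(1/4)


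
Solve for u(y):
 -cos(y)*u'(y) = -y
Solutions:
 u(y) = C1 + Integral(y/cos(y), y)


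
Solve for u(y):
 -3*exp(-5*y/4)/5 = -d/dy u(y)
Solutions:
 u(y) = C1 - 12*exp(-5*y/4)/25


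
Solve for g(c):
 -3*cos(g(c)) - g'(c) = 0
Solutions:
 g(c) = pi - asin((C1 + exp(6*c))/(C1 - exp(6*c)))
 g(c) = asin((C1 + exp(6*c))/(C1 - exp(6*c)))


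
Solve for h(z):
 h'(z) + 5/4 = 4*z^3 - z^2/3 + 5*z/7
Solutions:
 h(z) = C1 + z^4 - z^3/9 + 5*z^2/14 - 5*z/4


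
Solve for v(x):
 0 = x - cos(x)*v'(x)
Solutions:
 v(x) = C1 + Integral(x/cos(x), x)


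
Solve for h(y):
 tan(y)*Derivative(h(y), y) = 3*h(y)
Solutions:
 h(y) = C1*sin(y)^3


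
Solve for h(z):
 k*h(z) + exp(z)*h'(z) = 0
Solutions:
 h(z) = C1*exp(k*exp(-z))


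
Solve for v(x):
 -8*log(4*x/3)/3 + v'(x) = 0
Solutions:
 v(x) = C1 + 8*x*log(x)/3 - 8*x*log(3)/3 - 8*x/3 + 16*x*log(2)/3


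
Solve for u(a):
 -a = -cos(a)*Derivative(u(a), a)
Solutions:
 u(a) = C1 + Integral(a/cos(a), a)


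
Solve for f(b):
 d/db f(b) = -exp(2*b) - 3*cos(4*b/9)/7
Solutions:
 f(b) = C1 - exp(2*b)/2 - 27*sin(4*b/9)/28


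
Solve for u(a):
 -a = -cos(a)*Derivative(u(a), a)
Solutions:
 u(a) = C1 + Integral(a/cos(a), a)


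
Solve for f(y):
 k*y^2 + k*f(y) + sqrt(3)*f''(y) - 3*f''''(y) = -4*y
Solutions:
 f(y) = C1*exp(-sqrt(2)*3^(3/4)*y*sqrt(1 - sqrt(4*k + 1))/6) + C2*exp(sqrt(2)*3^(3/4)*y*sqrt(1 - sqrt(4*k + 1))/6) + C3*exp(-sqrt(2)*3^(3/4)*y*sqrt(sqrt(4*k + 1) + 1)/6) + C4*exp(sqrt(2)*3^(3/4)*y*sqrt(sqrt(4*k + 1) + 1)/6) - y^2 - 4*y/k + 2*sqrt(3)/k


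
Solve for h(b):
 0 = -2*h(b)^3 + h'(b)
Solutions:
 h(b) = -sqrt(2)*sqrt(-1/(C1 + 2*b))/2
 h(b) = sqrt(2)*sqrt(-1/(C1 + 2*b))/2


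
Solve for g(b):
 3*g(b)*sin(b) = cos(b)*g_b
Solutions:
 g(b) = C1/cos(b)^3


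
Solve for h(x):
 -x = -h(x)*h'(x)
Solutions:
 h(x) = -sqrt(C1 + x^2)
 h(x) = sqrt(C1 + x^2)


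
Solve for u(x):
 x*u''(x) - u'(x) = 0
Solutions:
 u(x) = C1 + C2*x^2


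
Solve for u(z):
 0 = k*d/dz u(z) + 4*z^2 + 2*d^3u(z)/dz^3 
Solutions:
 u(z) = C1 + C2*exp(-sqrt(2)*z*sqrt(-k)/2) + C3*exp(sqrt(2)*z*sqrt(-k)/2) - 4*z^3/(3*k) + 16*z/k^2


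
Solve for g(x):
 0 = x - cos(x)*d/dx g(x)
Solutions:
 g(x) = C1 + Integral(x/cos(x), x)


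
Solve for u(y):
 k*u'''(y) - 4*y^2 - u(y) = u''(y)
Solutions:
 u(y) = C1*exp(y*(-(sqrt(((27 + 2/k^2)^2 - 4/k^4)/k^2)/2 - 27/(2*k) - 1/k^3)^(1/3) + 1/k - 1/(k^2*(sqrt(((27 + 2/k^2)^2 - 4/k^4)/k^2)/2 - 27/(2*k) - 1/k^3)^(1/3)))/3) + C2*exp(y*((sqrt(((27 + 2/k^2)^2 - 4/k^4)/k^2)/2 - 27/(2*k) - 1/k^3)^(1/3) - sqrt(3)*I*(sqrt(((27 + 2/k^2)^2 - 4/k^4)/k^2)/2 - 27/(2*k) - 1/k^3)^(1/3) + 2/k - 4/(k^2*(-1 + sqrt(3)*I)*(sqrt(((27 + 2/k^2)^2 - 4/k^4)/k^2)/2 - 27/(2*k) - 1/k^3)^(1/3)))/6) + C3*exp(y*((sqrt(((27 + 2/k^2)^2 - 4/k^4)/k^2)/2 - 27/(2*k) - 1/k^3)^(1/3) + sqrt(3)*I*(sqrt(((27 + 2/k^2)^2 - 4/k^4)/k^2)/2 - 27/(2*k) - 1/k^3)^(1/3) + 2/k + 4/(k^2*(1 + sqrt(3)*I)*(sqrt(((27 + 2/k^2)^2 - 4/k^4)/k^2)/2 - 27/(2*k) - 1/k^3)^(1/3)))/6) - 4*y^2 + 8


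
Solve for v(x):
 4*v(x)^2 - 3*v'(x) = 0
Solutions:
 v(x) = -3/(C1 + 4*x)


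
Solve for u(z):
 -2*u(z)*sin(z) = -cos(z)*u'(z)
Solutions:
 u(z) = C1/cos(z)^2


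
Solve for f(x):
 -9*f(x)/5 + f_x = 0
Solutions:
 f(x) = C1*exp(9*x/5)


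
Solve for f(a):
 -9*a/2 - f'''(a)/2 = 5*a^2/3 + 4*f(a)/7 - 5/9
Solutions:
 f(a) = C3*exp(-2*7^(2/3)*a/7) - 35*a^2/12 - 63*a/8 + (C1*sin(sqrt(3)*7^(2/3)*a/7) + C2*cos(sqrt(3)*7^(2/3)*a/7))*exp(7^(2/3)*a/7) + 35/36
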